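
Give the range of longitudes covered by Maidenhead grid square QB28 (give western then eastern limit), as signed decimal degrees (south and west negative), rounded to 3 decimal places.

Field Q=16, B=1: +16·20° lon, +1·10° lat → SW at lon 140°, lat -80°.
Square 2, 8: +2·2° lon, +8·1° lat → SW at lon 144°, lat -72°.
Cell spans 2° lon × 1° lat.
west 144.000, east 146.000.

144.000, 146.000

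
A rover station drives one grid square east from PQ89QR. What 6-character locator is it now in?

PQ89rr

Longitude subsquare q = 16; +1 → 17 = r.
The latitude characters are unchanged.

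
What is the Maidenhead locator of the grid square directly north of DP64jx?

DP65ja

Latitude subsquare x = 23; +1 → 24, wraps to 0 = a, carry into square.
Latitude square 4; +1 → 5.
The longitude characters are unchanged.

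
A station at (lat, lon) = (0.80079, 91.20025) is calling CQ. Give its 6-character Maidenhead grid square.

Add 180° to longitude and 90° to latitude: 271.2002, 90.8008.
Field: lon ⌊271.2002/20⌋ = 13 → N; lat ⌊90.8008/10⌋ = 9 → J.
Square: lon ⌊11.2002/2⌋ = 5; lat ⌊0.8008/1⌋ = 0.
Subsquare: lon ⌊1.2002/0.0833333⌋ = 14 → o; lat ⌊0.8008/0.0416667⌋ = 19 → t.

NJ50ot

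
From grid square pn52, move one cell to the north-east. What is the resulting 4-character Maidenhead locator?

Longitude square 5; +1 → 6.
Latitude square 2; +1 → 3.

PN63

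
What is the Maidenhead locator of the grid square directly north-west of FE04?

EE95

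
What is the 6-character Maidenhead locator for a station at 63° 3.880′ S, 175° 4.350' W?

Shift to the Maidenhead origin (180°W, 90°S): lon 4.9275, lat 26.9353.
Field: 4.9275/20 → 0 → A, 26.9353/10 → 2 → C; chars AC.
Square: 4.9275/2 → 2, 6.9353/1 → 6; chars 26.
Subsquare: 0.9275/0.0833333 → 11 → l, 0.9353/0.0416667 → 22 → w; chars lw.

AC26lw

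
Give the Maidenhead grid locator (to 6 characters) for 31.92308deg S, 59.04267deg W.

Add 180° to longitude and 90° to latitude: 120.9573, 58.0769.
Field: lon ⌊120.9573/20⌋ = 6 → G; lat ⌊58.0769/10⌋ = 5 → F.
Square: lon ⌊0.9573/2⌋ = 0; lat ⌊8.0769/1⌋ = 8.
Subsquare: lon ⌊0.9573/0.0833333⌋ = 11 → l; lat ⌊0.0769/0.0416667⌋ = 1 → b.

GF08lb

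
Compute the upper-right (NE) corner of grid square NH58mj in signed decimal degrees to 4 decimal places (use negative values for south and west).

-11.5833, 91.0833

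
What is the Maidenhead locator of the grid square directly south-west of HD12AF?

HD02xe

Longitude subsquare a = 0; −1 → -1, wraps to 23 = x, carry into square.
Longitude square 1; −1 → 0.
Latitude subsquare f = 5; −1 → 4 = e.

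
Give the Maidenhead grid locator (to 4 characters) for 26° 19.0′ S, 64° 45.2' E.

MG23

Shift to the Maidenhead origin (180°W, 90°S): lon 244.75, lat 63.68.
Field: 244.75/20 → 12 → M, 63.68/10 → 6 → G; chars MG.
Square: 4.75/2 → 2, 3.68/1 → 3; chars 23.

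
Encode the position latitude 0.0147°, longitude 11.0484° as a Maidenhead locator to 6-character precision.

JJ50ma

Shift to the Maidenhead origin (180°W, 90°S): lon 191.0484, lat 90.0147.
Field: 191.0484/20 → 9 → J, 90.0147/10 → 9 → J; chars JJ.
Square: 11.0484/2 → 5, 0.0147/1 → 0; chars 50.
Subsquare: 1.0484/0.0833333 → 12 → m, 0.0147/0.0416667 → 0 → a; chars ma.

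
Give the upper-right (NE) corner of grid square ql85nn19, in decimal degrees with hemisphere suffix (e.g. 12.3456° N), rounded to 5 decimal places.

25.58333° N, 157.10000° E

Field Q=16, L=11: +16·20° lon, +11·10° lat → SW at lon 140°, lat 20°.
Square 8, 5: +8·2° lon, +5·1° lat → SW at lon 156°, lat 25°.
Subsquare n=13, n=13: +13·0.0833333° lon, +13·0.0416667° lat → SW at lon 157.083°, lat 25.5417°.
Extended square 1, 9: +1·0.00833333° lon, +9·0.00416667° lat → SW at lon 157.092°, lat 25.5792°.
Cell spans 0.00833333° lon × 0.00416667° lat. NE corner is SW corner plus one full cell.
latitude 25.58333° N, longitude 157.10000° E.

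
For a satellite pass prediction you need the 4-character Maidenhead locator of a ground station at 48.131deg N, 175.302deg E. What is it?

Add 180° to longitude and 90° to latitude: 355.30, 138.13.
Field: 355.30/20 → 17 → R, 138.13/10 → 13 → N; chars RN.
Square: 15.30/2 → 7, 8.13/1 → 8; chars 78.

RN78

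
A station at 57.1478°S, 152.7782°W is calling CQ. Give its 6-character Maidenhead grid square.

Offset from 180°W / 90°S: lon 27.2218°, lat 32.8522°.
Field: lon ⌊27.2218/20⌋ = 1 → B; lat ⌊32.8522/10⌋ = 3 → D.
Square: lon ⌊7.2218/2⌋ = 3; lat ⌊2.8522/1⌋ = 2.
Subsquare: lon ⌊1.2218/0.0833333⌋ = 14 → o; lat ⌊0.8522/0.0416667⌋ = 20 → u.

BD32ou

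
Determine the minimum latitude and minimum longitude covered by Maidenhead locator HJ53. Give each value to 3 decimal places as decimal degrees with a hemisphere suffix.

Field H=7, J=9: +7·20° lon, +9·10° lat → SW at lon -40°, lat 0°.
Square 5, 3: +5·2° lon, +3·1° lat → SW at lon -30°, lat 3°.
latitude 3.000° N, longitude 30.000° W.

3.000° N, 30.000° W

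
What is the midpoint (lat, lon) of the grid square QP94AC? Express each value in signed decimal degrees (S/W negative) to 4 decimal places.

64.1042, 158.0417

Field Q=16, P=15: +16·20° lon, +15·10° lat → SW at lon 140°, lat 60°.
Square 9, 4: +9·2° lon, +4·1° lat → SW at lon 158°, lat 64°.
Subsquare a=0, c=2: +0·0.0833333° lon, +2·0.0416667° lat → SW at lon 158°, lat 64.0833°.
Cell spans 0.0833333° lon × 0.0416667° lat. Centre is SW corner plus half of each.
latitude 64.1042, longitude 158.0417.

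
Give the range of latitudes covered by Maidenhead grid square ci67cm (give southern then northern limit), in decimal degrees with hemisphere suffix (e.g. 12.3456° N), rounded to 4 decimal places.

2.5000° S, 2.4583° S

Field C=2, I=8: +2·20° lon, +8·10° lat → SW at lon -140°, lat -10°.
Square 6, 7: +6·2° lon, +7·1° lat → SW at lon -128°, lat -3°.
Subsquare c=2, m=12: +2·0.0833333° lon, +12·0.0416667° lat → SW at lon -127.833°, lat -2.5°.
Cell spans 0.0833333° lon × 0.0416667° lat.
south 2.5000° S, north 2.4583° S.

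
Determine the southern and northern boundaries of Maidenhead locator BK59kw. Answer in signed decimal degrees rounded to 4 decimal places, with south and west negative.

19.9167, 19.9583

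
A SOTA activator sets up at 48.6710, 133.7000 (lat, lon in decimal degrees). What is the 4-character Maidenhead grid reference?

Offset from 180°W / 90°S: lon 313.70°, lat 138.67°.
Field: lon ⌊313.70/20⌋ = 15 → P; lat ⌊138.67/10⌋ = 13 → N.
Square: lon ⌊13.70/2⌋ = 6; lat ⌊8.67/1⌋ = 8.

PN68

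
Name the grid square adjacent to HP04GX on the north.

HP05ga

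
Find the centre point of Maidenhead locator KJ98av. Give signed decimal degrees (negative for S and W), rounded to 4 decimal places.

8.8958, 38.0417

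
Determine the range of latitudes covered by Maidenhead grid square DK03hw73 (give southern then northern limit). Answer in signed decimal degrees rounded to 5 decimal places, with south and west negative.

13.92917, 13.93333

Field D=3, K=10: +3·20° lon, +10·10° lat → SW at lon -120°, lat 10°.
Square 0, 3: +0·2° lon, +3·1° lat → SW at lon -120°, lat 13°.
Subsquare h=7, w=22: +7·0.0833333° lon, +22·0.0416667° lat → SW at lon -119.417°, lat 13.9167°.
Extended square 7, 3: +7·0.00833333° lon, +3·0.00416667° lat → SW at lon -119.358°, lat 13.9292°.
Cell spans 0.00833333° lon × 0.00416667° lat.
south 13.92917, north 13.93333.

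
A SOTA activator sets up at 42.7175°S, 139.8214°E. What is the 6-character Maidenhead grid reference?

PE97vg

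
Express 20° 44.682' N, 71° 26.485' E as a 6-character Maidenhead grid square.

ML50rr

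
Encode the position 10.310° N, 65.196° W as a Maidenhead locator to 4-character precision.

FK70

Shift to the Maidenhead origin (180°W, 90°S): lon 114.80, lat 100.31.
Field (20°×10°, letters A–R): 114.80/20 → 5 → F, 100.31/10 → 10 → K; chars FK.
Square (2°×1°, digits 0–9): 14.80/2 → 7, 0.31/1 → 0; chars 70.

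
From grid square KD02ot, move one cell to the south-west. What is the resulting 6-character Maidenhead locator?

KD02ns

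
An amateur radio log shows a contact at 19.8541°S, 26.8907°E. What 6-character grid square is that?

KH30kd

Offset from 180°W / 90°S: lon 206.8907°, lat 70.1459°.
Field: lon ⌊206.8907/20⌋ = 10 → K; lat ⌊70.1459/10⌋ = 7 → H.
Square: lon ⌊6.8907/2⌋ = 3; lat ⌊0.1459/1⌋ = 0.
Subsquare: lon ⌊0.8907/0.0833333⌋ = 10 → k; lat ⌊0.1459/0.0416667⌋ = 3 → d.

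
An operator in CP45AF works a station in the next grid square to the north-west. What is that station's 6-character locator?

CP35xg

Longitude subsquare a = 0; −1 → -1, wraps to 23 = x, carry into square.
Longitude square 4; −1 → 3.
Latitude subsquare f = 5; +1 → 6 = g.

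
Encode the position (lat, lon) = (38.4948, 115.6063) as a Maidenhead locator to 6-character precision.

Shift to the Maidenhead origin (180°W, 90°S): lon 295.6063, lat 128.4948.
Field (20°×10°, letters A–R): 295.6063/20 → 14 → O, 128.4948/10 → 12 → M; chars OM.
Square (2°×1°, digits 0–9): 15.6063/2 → 7, 8.4948/1 → 8; chars 78.
Subsquare (5′×2.5′, letters a–x): 1.6063/0.0833333 → 19 → t, 0.4948/0.0416667 → 11 → l; chars tl.

OM78tl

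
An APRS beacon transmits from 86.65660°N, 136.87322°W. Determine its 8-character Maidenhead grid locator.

CR16np57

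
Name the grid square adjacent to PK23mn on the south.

PK23mm

Latitude subsquare n = 13; −1 → 12 = m.
The longitude characters are unchanged.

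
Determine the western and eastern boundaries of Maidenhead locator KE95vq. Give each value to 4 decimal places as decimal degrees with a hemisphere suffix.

39.7500° E, 39.8333° E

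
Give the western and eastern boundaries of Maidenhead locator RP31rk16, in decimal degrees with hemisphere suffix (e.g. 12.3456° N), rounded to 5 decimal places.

167.42500° E, 167.43333° E

Field R=17, P=15: +17·20° lon, +15·10° lat → SW at lon 160°, lat 60°.
Square 3, 1: +3·2° lon, +1·1° lat → SW at lon 166°, lat 61°.
Subsquare r=17, k=10: +17·0.0833333° lon, +10·0.0416667° lat → SW at lon 167.417°, lat 61.4167°.
Extended square 1, 6: +1·0.00833333° lon, +6·0.00416667° lat → SW at lon 167.425°, lat 61.4417°.
Cell spans 0.00833333° lon × 0.00416667° lat.
west 167.42500° E, east 167.43333° E.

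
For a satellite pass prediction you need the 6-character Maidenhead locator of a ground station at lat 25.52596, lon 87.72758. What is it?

NL35um

Shift to the Maidenhead origin (180°W, 90°S): lon 267.7276, lat 115.5260.
Field: lon ⌊267.7276/20⌋ = 13 → N; lat ⌊115.5260/10⌋ = 11 → L.
Square: lon ⌊7.7276/2⌋ = 3; lat ⌊5.5260/1⌋ = 5.
Subsquare: lon ⌊1.7276/0.0833333⌋ = 20 → u; lat ⌊0.5260/0.0416667⌋ = 12 → m.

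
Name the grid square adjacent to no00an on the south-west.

Longitude subsquare a = 0; −1 → -1, wraps to 23 = x, carry into square.
Longitude square 0; −1 → -1, wraps to 9, carry into field.
Longitude field N = 13; −1 → 12 = M.
Latitude subsquare n = 13; −1 → 12 = m.

MO90xm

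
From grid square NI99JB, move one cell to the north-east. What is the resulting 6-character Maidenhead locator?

Longitude subsquare j = 9; +1 → 10 = k.
Latitude subsquare b = 1; +1 → 2 = c.

NI99kc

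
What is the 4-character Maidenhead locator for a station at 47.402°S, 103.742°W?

DE82

Add 180° to longitude and 90° to latitude: 76.26, 42.60.
Field (20°×10°, letters A–R): lon ⌊76.26/20⌋ = 3 → D; lat ⌊42.60/10⌋ = 4 → E.
Square (2°×1°, digits 0–9): lon ⌊16.26/2⌋ = 8; lat ⌊2.60/1⌋ = 2.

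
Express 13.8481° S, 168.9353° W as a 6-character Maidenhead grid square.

Offset from 180°W / 90°S: lon 11.0647°, lat 76.1519°.
Field: lon ⌊11.0647/20⌋ = 0 → A; lat ⌊76.1519/10⌋ = 7 → H.
Square: lon ⌊11.0647/2⌋ = 5; lat ⌊6.1519/1⌋ = 6.
Subsquare: lon ⌊1.0647/0.0833333⌋ = 12 → m; lat ⌊0.1519/0.0416667⌋ = 3 → d.

AH56md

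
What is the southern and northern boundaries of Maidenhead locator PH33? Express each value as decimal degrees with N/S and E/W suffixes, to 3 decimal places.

Field P=15, H=7: +15·20° lon, +7·10° lat → SW at lon 120°, lat -20°.
Square 3, 3: +3·2° lon, +3·1° lat → SW at lon 126°, lat -17°.
Cell spans 2° lon × 1° lat.
south 17.000° S, north 16.000° S.

17.000° S, 16.000° S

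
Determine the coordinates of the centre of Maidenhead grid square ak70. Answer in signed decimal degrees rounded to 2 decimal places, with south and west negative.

Field A=0, K=10: +0·20° lon, +10·10° lat → SW at lon -180°, lat 10°.
Square 7, 0: +7·2° lon, +0·1° lat → SW at lon -166°, lat 10°.
Cell spans 2° lon × 1° lat. Centre is SW corner plus half of each.
latitude 10.50, longitude -165.00.

10.50, -165.00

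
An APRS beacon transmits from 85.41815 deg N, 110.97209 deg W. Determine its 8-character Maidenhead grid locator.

Add 180° to longitude and 90° to latitude: 69.02791, 175.41815.
Field (20°×10°, letters A–R): 69.02791/20 → 3 → D, 175.41815/10 → 17 → R; chars DR.
Square (2°×1°, digits 0–9): 9.02791/2 → 4, 5.41815/1 → 5; chars 45.
Subsquare (5′×2.5′, letters a–x): 1.02791/0.0833333 → 12 → m, 0.41815/0.0416667 → 10 → k; chars mk.
Extended square (30″×15″, digits 0–9): 0.02791/0.00833333 → 3, 0.00148/0.00416667 → 0; chars 30.

DR45mk30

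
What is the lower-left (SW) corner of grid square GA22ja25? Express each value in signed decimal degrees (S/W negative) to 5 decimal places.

-87.97917, -55.23333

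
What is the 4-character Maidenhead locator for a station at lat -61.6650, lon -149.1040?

BC58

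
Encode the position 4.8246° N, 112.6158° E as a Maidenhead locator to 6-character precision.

OJ64ht

Shift to the Maidenhead origin (180°W, 90°S): lon 292.6158, lat 94.8246.
Field (20°×10°, letters A–R): 292.6158/20 → 14 → O, 94.8246/10 → 9 → J; chars OJ.
Square (2°×1°, digits 0–9): 12.6158/2 → 6, 4.8246/1 → 4; chars 64.
Subsquare (5′×2.5′, letters a–x): 0.6158/0.0833333 → 7 → h, 0.8246/0.0416667 → 19 → t; chars ht.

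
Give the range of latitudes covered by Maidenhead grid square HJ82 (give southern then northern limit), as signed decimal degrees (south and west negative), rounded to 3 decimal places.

2.000, 3.000

Field H=7, J=9: +7·20° lon, +9·10° lat → SW at lon -40°, lat 0°.
Square 8, 2: +8·2° lon, +2·1° lat → SW at lon -24°, lat 2°.
Cell spans 2° lon × 1° lat.
south 2.000, north 3.000.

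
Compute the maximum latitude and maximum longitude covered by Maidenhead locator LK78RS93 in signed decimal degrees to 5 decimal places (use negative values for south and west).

18.76667, 55.50000

Field L=11, K=10: +11·20° lon, +10·10° lat → SW at lon 40°, lat 10°.
Square 7, 8: +7·2° lon, +8·1° lat → SW at lon 54°, lat 18°.
Subsquare r=17, s=18: +17·0.0833333° lon, +18·0.0416667° lat → SW at lon 55.4167°, lat 18.75°.
Extended square 9, 3: +9·0.00833333° lon, +3·0.00416667° lat → SW at lon 55.4917°, lat 18.7625°.
Cell spans 0.00833333° lon × 0.00416667° lat. NE corner is SW corner plus one full cell.
latitude 18.76667, longitude 55.50000.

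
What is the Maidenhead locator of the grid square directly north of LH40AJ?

Latitude subsquare j = 9; +1 → 10 = k.
The longitude characters are unchanged.

LH40ak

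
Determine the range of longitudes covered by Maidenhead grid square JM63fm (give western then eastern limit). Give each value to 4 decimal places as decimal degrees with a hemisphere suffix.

Field J=9, M=12: +9·20° lon, +12·10° lat → SW at lon 0°, lat 30°.
Square 6, 3: +6·2° lon, +3·1° lat → SW at lon 12°, lat 33°.
Subsquare f=5, m=12: +5·0.0833333° lon, +12·0.0416667° lat → SW at lon 12.4167°, lat 33.5°.
Cell spans 0.0833333° lon × 0.0416667° lat.
west 12.4167° E, east 12.5000° E.

12.4167° E, 12.5000° E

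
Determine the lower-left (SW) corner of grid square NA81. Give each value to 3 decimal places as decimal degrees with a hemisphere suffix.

89.000° S, 96.000° E

Field N=13, A=0: +13·20° lon, +0·10° lat → SW at lon 80°, lat -90°.
Square 8, 1: +8·2° lon, +1·1° lat → SW at lon 96°, lat -89°.
latitude 89.000° S, longitude 96.000° E.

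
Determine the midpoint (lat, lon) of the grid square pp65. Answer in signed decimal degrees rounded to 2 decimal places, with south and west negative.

Field P=15, P=15: +15·20° lon, +15·10° lat → SW at lon 120°, lat 60°.
Square 6, 5: +6·2° lon, +5·1° lat → SW at lon 132°, lat 65°.
Cell spans 2° lon × 1° lat. Centre is SW corner plus half of each.
latitude 65.50, longitude 133.00.

65.50, 133.00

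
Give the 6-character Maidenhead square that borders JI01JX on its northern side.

Latitude subsquare x = 23; +1 → 24, wraps to 0 = a, carry into square.
Latitude square 1; +1 → 2.
The longitude characters are unchanged.

JI02ja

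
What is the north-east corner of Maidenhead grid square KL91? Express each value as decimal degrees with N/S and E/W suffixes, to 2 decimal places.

Field K=10, L=11: +10·20° lon, +11·10° lat → SW at lon 20°, lat 20°.
Square 9, 1: +9·2° lon, +1·1° lat → SW at lon 38°, lat 21°.
Cell spans 2° lon × 1° lat. NE corner is SW corner plus one full cell.
latitude 22.00° N, longitude 40.00° E.

22.00° N, 40.00° E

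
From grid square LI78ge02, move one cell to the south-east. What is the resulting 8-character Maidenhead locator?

LI78ge11

Longitude extended square 0; +1 → 1.
Latitude extended square 2; −1 → 1.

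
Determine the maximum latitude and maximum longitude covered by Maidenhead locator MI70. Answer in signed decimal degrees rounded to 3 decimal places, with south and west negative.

Field M=12, I=8: +12·20° lon, +8·10° lat → SW at lon 60°, lat -10°.
Square 7, 0: +7·2° lon, +0·1° lat → SW at lon 74°, lat -10°.
Cell spans 2° lon × 1° lat. NE corner is SW corner plus one full cell.
latitude -9.000, longitude 76.000.

-9.000, 76.000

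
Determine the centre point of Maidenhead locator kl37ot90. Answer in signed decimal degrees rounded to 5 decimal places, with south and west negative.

27.79375, 27.24583

Field K=10, L=11: +10·20° lon, +11·10° lat → SW at lon 20°, lat 20°.
Square 3, 7: +3·2° lon, +7·1° lat → SW at lon 26°, lat 27°.
Subsquare o=14, t=19: +14·0.0833333° lon, +19·0.0416667° lat → SW at lon 27.1667°, lat 27.7917°.
Extended square 9, 0: +9·0.00833333° lon, +0·0.00416667° lat → SW at lon 27.2417°, lat 27.7917°.
Cell spans 0.00833333° lon × 0.00416667° lat. Centre is SW corner plus half of each.
latitude 27.79375, longitude 27.24583.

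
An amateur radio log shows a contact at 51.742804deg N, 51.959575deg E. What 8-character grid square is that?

LO51xr58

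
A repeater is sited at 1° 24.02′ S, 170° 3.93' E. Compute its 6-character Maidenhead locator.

RI58ao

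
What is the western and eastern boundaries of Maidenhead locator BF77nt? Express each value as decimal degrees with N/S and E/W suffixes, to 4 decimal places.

144.9167° W, 144.8333° W

Field B=1, F=5: +1·20° lon, +5·10° lat → SW at lon -160°, lat -40°.
Square 7, 7: +7·2° lon, +7·1° lat → SW at lon -146°, lat -33°.
Subsquare n=13, t=19: +13·0.0833333° lon, +19·0.0416667° lat → SW at lon -144.917°, lat -32.2083°.
Cell spans 0.0833333° lon × 0.0416667° lat.
west 144.9167° W, east 144.8333° W.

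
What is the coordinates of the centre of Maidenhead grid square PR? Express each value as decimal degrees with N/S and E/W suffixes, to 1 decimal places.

85.0° N, 130.0° E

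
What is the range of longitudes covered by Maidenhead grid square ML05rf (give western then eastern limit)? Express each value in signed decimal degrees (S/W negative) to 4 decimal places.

61.4167, 61.5000

Field M=12, L=11: +12·20° lon, +11·10° lat → SW at lon 60°, lat 20°.
Square 0, 5: +0·2° lon, +5·1° lat → SW at lon 60°, lat 25°.
Subsquare r=17, f=5: +17·0.0833333° lon, +5·0.0416667° lat → SW at lon 61.4167°, lat 25.2083°.
Cell spans 0.0833333° lon × 0.0416667° lat.
west 61.4167, east 61.5000.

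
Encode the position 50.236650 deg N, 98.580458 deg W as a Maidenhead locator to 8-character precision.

Shift to the Maidenhead origin (180°W, 90°S): lon 81.41954, lat 140.23665.
Field: 81.41954/20 → 4 → E, 140.23665/10 → 14 → O; chars EO.
Square: 1.41954/2 → 0, 0.23665/1 → 0; chars 00.
Subsquare: 1.41954/0.0833333 → 17 → r, 0.23665/0.0416667 → 5 → f; chars rf.
Extended square: 0.00288/0.00833333 → 0, 0.02832/0.00416667 → 6; chars 06.

EO00rf06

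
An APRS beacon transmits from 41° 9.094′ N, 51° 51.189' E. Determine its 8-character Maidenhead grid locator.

Add 180° to longitude and 90° to latitude: 231.85315, 131.15157.
Field: 231.85315/20 → 11 → L, 131.15157/10 → 13 → N; chars LN.
Square: 11.85315/2 → 5, 1.15157/1 → 1; chars 51.
Subsquare: 1.85315/0.0833333 → 22 → w, 0.15157/0.0416667 → 3 → d; chars wd.
Extended square: 0.01982/0.00833333 → 2, 0.02657/0.00416667 → 6; chars 26.

LN51wd26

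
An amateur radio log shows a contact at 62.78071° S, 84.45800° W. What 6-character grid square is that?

EC77sf

Add 180° to longitude and 90° to latitude: 95.5420, 27.2193.
Field: 95.5420/20 → 4 → E, 27.2193/10 → 2 → C; chars EC.
Square: 15.5420/2 → 7, 7.2193/1 → 7; chars 77.
Subsquare: 1.5420/0.0833333 → 18 → s, 0.2193/0.0416667 → 5 → f; chars sf.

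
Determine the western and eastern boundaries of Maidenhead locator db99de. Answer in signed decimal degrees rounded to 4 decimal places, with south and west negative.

-101.7500, -101.6667

Field D=3, B=1: +3·20° lon, +1·10° lat → SW at lon -120°, lat -80°.
Square 9, 9: +9·2° lon, +9·1° lat → SW at lon -102°, lat -71°.
Subsquare d=3, e=4: +3·0.0833333° lon, +4·0.0416667° lat → SW at lon -101.75°, lat -70.8333°.
Cell spans 0.0833333° lon × 0.0416667° lat.
west -101.7500, east -101.6667.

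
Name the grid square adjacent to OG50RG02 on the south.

OG50rg01

Latitude extended square 2; −1 → 1.
The longitude characters are unchanged.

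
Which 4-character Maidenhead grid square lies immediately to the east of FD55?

FD65

Longitude square 5; +1 → 6.
The latitude characters are unchanged.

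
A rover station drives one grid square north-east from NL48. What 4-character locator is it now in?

NL59

Longitude square 4; +1 → 5.
Latitude square 8; +1 → 9.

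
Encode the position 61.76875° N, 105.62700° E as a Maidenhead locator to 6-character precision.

OP21ts

Shift to the Maidenhead origin (180°W, 90°S): lon 285.6270, lat 151.7688.
Field (20°×10°, letters A–R): lon ⌊285.6270/20⌋ = 14 → O; lat ⌊151.7688/10⌋ = 15 → P.
Square (2°×1°, digits 0–9): lon ⌊5.6270/2⌋ = 2; lat ⌊1.7688/1⌋ = 1.
Subsquare (5′×2.5′, letters a–x): lon ⌊1.6270/0.0833333⌋ = 19 → t; lat ⌊0.7688/0.0416667⌋ = 18 → s.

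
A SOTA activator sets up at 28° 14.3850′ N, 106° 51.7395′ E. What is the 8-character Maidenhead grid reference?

Shift to the Maidenhead origin (180°W, 90°S): lon 286.86232, lat 118.23975.
Field: lon ⌊286.86232/20⌋ = 14 → O; lat ⌊118.23975/10⌋ = 11 → L.
Square: lon ⌊6.86232/2⌋ = 3; lat ⌊8.23975/1⌋ = 8.
Subsquare: lon ⌊0.86232/0.0833333⌋ = 10 → k; lat ⌊0.23975/0.0416667⌋ = 5 → f.
Extended square: lon ⌊0.02899/0.00833333⌋ = 3; lat ⌊0.03142/0.00416667⌋ = 7.

OL38kf37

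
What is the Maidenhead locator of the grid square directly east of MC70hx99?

MC70ix09

Longitude extended square 9; +1 → 10, wraps to 0, carry into subsquare.
Longitude subsquare h = 7; +1 → 8 = i.
The latitude characters are unchanged.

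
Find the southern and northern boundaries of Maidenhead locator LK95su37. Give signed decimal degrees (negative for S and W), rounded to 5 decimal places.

15.86250, 15.86667

Field L=11, K=10: +11·20° lon, +10·10° lat → SW at lon 40°, lat 10°.
Square 9, 5: +9·2° lon, +5·1° lat → SW at lon 58°, lat 15°.
Subsquare s=18, u=20: +18·0.0833333° lon, +20·0.0416667° lat → SW at lon 59.5°, lat 15.8333°.
Extended square 3, 7: +3·0.00833333° lon, +7·0.00416667° lat → SW at lon 59.525°, lat 15.8625°.
Cell spans 0.00833333° lon × 0.00416667° lat.
south 15.86250, north 15.86667.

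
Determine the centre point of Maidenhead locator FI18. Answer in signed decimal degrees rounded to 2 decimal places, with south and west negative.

-1.50, -77.00

Field F=5, I=8: +5·20° lon, +8·10° lat → SW at lon -80°, lat -10°.
Square 1, 8: +1·2° lon, +8·1° lat → SW at lon -78°, lat -2°.
Cell spans 2° lon × 1° lat. Centre is SW corner plus half of each.
latitude -1.50, longitude -77.00.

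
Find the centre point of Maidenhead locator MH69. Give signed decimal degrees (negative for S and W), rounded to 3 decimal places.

-10.500, 73.000

Field M=12, H=7: +12·20° lon, +7·10° lat → SW at lon 60°, lat -20°.
Square 6, 9: +6·2° lon, +9·1° lat → SW at lon 72°, lat -11°.
Cell spans 2° lon × 1° lat. Centre is SW corner plus half of each.
latitude -10.500, longitude 73.000.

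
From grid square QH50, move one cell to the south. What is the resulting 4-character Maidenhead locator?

QG59

Latitude square 0; −1 → -1, wraps to 9, carry into field.
Latitude field H = 7; −1 → 6 = G.
The longitude characters are unchanged.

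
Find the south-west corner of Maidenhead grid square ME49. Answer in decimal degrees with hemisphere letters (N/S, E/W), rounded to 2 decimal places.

Field M=12, E=4: +12·20° lon, +4·10° lat → SW at lon 60°, lat -50°.
Square 4, 9: +4·2° lon, +9·1° lat → SW at lon 68°, lat -41°.
latitude 41.00° S, longitude 68.00° E.

41.00° S, 68.00° E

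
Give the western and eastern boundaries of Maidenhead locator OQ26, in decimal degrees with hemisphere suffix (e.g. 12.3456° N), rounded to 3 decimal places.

104.000° E, 106.000° E

Field O=14, Q=16: +14·20° lon, +16·10° lat → SW at lon 100°, lat 70°.
Square 2, 6: +2·2° lon, +6·1° lat → SW at lon 104°, lat 76°.
Cell spans 2° lon × 1° lat.
west 104.000° E, east 106.000° E.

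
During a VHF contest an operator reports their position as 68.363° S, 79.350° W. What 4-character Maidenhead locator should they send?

FC01

Offset from 180°W / 90°S: lon 100.65°, lat 21.64°.
Field: 100.65/20 → 5 → F, 21.64/10 → 2 → C; chars FC.
Square: 0.65/2 → 0, 1.64/1 → 1; chars 01.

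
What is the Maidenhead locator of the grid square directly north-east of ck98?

DK09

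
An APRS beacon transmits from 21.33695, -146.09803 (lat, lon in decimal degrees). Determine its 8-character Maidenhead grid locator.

BL61wi80

Add 180° to longitude and 90° to latitude: 33.90197, 111.33695.
Field (20°×10°, letters A–R): lon ⌊33.90197/20⌋ = 1 → B; lat ⌊111.33695/10⌋ = 11 → L.
Square (2°×1°, digits 0–9): lon ⌊13.90197/2⌋ = 6; lat ⌊1.33695/1⌋ = 1.
Subsquare (5′×2.5′, letters a–x): lon ⌊1.90197/0.0833333⌋ = 22 → w; lat ⌊0.33695/0.0416667⌋ = 8 → i.
Extended square (30″×15″, digits 0–9): lon ⌊0.06864/0.00833333⌋ = 8; lat ⌊0.00362/0.00416667⌋ = 0.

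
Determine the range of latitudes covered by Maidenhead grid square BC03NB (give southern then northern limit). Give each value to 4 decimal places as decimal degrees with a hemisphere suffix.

Field B=1, C=2: +1·20° lon, +2·10° lat → SW at lon -160°, lat -70°.
Square 0, 3: +0·2° lon, +3·1° lat → SW at lon -160°, lat -67°.
Subsquare n=13, b=1: +13·0.0833333° lon, +1·0.0416667° lat → SW at lon -158.917°, lat -66.9583°.
Cell spans 0.0833333° lon × 0.0416667° lat.
south 66.9583° S, north 66.9167° S.

66.9583° S, 66.9167° S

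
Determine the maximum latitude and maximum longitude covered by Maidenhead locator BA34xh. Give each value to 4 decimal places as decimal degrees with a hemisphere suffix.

85.6667° S, 152.0000° W

Field B=1, A=0: +1·20° lon, +0·10° lat → SW at lon -160°, lat -90°.
Square 3, 4: +3·2° lon, +4·1° lat → SW at lon -154°, lat -86°.
Subsquare x=23, h=7: +23·0.0833333° lon, +7·0.0416667° lat → SW at lon -152.083°, lat -85.7083°.
Cell spans 0.0833333° lon × 0.0416667° lat. NE corner is SW corner plus one full cell.
latitude 85.6667° S, longitude 152.0000° W.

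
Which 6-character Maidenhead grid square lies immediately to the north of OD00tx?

OD01ta

Latitude subsquare x = 23; +1 → 24, wraps to 0 = a, carry into square.
Latitude square 0; +1 → 1.
The longitude characters are unchanged.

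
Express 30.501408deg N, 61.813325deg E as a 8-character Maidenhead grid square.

Add 180° to longitude and 90° to latitude: 241.81332, 120.50141.
Field: lon ⌊241.81332/20⌋ = 12 → M; lat ⌊120.50141/10⌋ = 12 → M.
Square: lon ⌊1.81332/2⌋ = 0; lat ⌊0.50141/1⌋ = 0.
Subsquare: lon ⌊1.81332/0.0833333⌋ = 21 → v; lat ⌊0.50141/0.0416667⌋ = 12 → m.
Extended square: lon ⌊0.06332/0.00833333⌋ = 7; lat ⌊0.00141/0.00416667⌋ = 0.

MM00vm70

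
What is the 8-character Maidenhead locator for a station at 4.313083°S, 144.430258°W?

BI75sq84

Shift to the Maidenhead origin (180°W, 90°S): lon 35.56974, lat 85.68692.
Field: lon ⌊35.56974/20⌋ = 1 → B; lat ⌊85.68692/10⌋ = 8 → I.
Square: lon ⌊15.56974/2⌋ = 7; lat ⌊5.68692/1⌋ = 5.
Subsquare: lon ⌊1.56974/0.0833333⌋ = 18 → s; lat ⌊0.68692/0.0416667⌋ = 16 → q.
Extended square: lon ⌊0.06974/0.00833333⌋ = 8; lat ⌊0.02025/0.00416667⌋ = 4.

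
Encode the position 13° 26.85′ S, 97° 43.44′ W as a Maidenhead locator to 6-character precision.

EH16dn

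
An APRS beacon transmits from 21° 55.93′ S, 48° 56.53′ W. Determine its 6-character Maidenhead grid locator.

GG58mb

Offset from 180°W / 90°S: lon 131.0578°, lat 68.0678°.
Field: 131.0578/20 → 6 → G, 68.0678/10 → 6 → G; chars GG.
Square: 11.0578/2 → 5, 8.0678/1 → 8; chars 58.
Subsquare: 1.0578/0.0833333 → 12 → m, 0.0678/0.0416667 → 1 → b; chars mb.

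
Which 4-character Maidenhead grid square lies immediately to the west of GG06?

FG96

Longitude square 0; −1 → -1, wraps to 9, carry into field.
Longitude field G = 6; −1 → 5 = F.
The latitude characters are unchanged.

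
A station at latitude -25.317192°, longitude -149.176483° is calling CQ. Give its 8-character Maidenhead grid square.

Offset from 180°W / 90°S: lon 30.82352°, lat 64.68281°.
Field: 30.82352/20 → 1 → B, 64.68281/10 → 6 → G; chars BG.
Square: 10.82352/2 → 5, 4.68281/1 → 4; chars 54.
Subsquare: 0.82352/0.0833333 → 9 → j, 0.68281/0.0416667 → 16 → q; chars jq.
Extended square: 0.07352/0.00833333 → 8, 0.01614/0.00416667 → 3; chars 83.

BG54jq83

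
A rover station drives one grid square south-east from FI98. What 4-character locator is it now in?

GI07

Longitude square 9; +1 → 10, wraps to 0, carry into field.
Longitude field F = 5; +1 → 6 = G.
Latitude square 8; −1 → 7.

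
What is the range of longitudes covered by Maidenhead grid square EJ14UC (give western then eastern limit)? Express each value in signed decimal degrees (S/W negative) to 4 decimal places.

-96.3333, -96.2500

Field E=4, J=9: +4·20° lon, +9·10° lat → SW at lon -100°, lat 0°.
Square 1, 4: +1·2° lon, +4·1° lat → SW at lon -98°, lat 4°.
Subsquare u=20, c=2: +20·0.0833333° lon, +2·0.0416667° lat → SW at lon -96.3333°, lat 4.08333°.
Cell spans 0.0833333° lon × 0.0416667° lat.
west -96.3333, east -96.2500.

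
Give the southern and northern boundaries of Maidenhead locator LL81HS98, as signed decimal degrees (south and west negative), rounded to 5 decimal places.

21.78333, 21.78750

Field L=11, L=11: +11·20° lon, +11·10° lat → SW at lon 40°, lat 20°.
Square 8, 1: +8·2° lon, +1·1° lat → SW at lon 56°, lat 21°.
Subsquare h=7, s=18: +7·0.0833333° lon, +18·0.0416667° lat → SW at lon 56.5833°, lat 21.75°.
Extended square 9, 8: +9·0.00833333° lon, +8·0.00416667° lat → SW at lon 56.6583°, lat 21.7833°.
Cell spans 0.00833333° lon × 0.00416667° lat.
south 21.78333, north 21.78750.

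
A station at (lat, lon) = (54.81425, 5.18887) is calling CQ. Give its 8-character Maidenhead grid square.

Shift to the Maidenhead origin (180°W, 90°S): lon 185.18887, lat 144.81425.
Field (20°×10°, letters A–R): 185.18887/20 → 9 → J, 144.81425/10 → 14 → O; chars JO.
Square (2°×1°, digits 0–9): 5.18887/2 → 2, 4.81425/1 → 4; chars 24.
Subsquare (5′×2.5′, letters a–x): 1.18887/0.0833333 → 14 → o, 0.81425/0.0416667 → 19 → t; chars ot.
Extended square (30″×15″, digits 0–9): 0.02220/0.00833333 → 2, 0.02258/0.00416667 → 5; chars 25.

JO24ot25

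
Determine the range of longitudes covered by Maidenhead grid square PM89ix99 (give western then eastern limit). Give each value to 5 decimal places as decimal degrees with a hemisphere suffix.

136.74167° E, 136.75000° E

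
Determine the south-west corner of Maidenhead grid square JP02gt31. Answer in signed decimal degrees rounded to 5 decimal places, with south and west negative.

Field J=9, P=15: +9·20° lon, +15·10° lat → SW at lon 0°, lat 60°.
Square 0, 2: +0·2° lon, +2·1° lat → SW at lon 0°, lat 62°.
Subsquare g=6, t=19: +6·0.0833333° lon, +19·0.0416667° lat → SW at lon 0.5°, lat 62.7917°.
Extended square 3, 1: +3·0.00833333° lon, +1·0.00416667° lat → SW at lon 0.525°, lat 62.7958°.
latitude 62.79583, longitude 0.52500.

62.79583, 0.52500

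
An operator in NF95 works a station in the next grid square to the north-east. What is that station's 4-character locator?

OF06

Longitude square 9; +1 → 10, wraps to 0, carry into field.
Longitude field N = 13; +1 → 14 = O.
Latitude square 5; +1 → 6.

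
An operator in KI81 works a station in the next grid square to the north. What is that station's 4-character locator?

KI82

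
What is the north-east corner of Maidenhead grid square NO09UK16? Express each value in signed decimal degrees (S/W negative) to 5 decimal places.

Field N=13, O=14: +13·20° lon, +14·10° lat → SW at lon 80°, lat 50°.
Square 0, 9: +0·2° lon, +9·1° lat → SW at lon 80°, lat 59°.
Subsquare u=20, k=10: +20·0.0833333° lon, +10·0.0416667° lat → SW at lon 81.6667°, lat 59.4167°.
Extended square 1, 6: +1·0.00833333° lon, +6·0.00416667° lat → SW at lon 81.675°, lat 59.4417°.
Cell spans 0.00833333° lon × 0.00416667° lat. NE corner is SW corner plus one full cell.
latitude 59.44583, longitude 81.68333.

59.44583, 81.68333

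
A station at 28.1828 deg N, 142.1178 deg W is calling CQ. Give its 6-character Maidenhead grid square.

Shift to the Maidenhead origin (180°W, 90°S): lon 37.8822, lat 118.1828.
Field (20°×10°, letters A–R): lon ⌊37.8822/20⌋ = 1 → B; lat ⌊118.1828/10⌋ = 11 → L.
Square (2°×1°, digits 0–9): lon ⌊17.8822/2⌋ = 8; lat ⌊8.1828/1⌋ = 8.
Subsquare (5′×2.5′, letters a–x): lon ⌊1.8822/0.0833333⌋ = 22 → w; lat ⌊0.1828/0.0416667⌋ = 4 → e.

BL88we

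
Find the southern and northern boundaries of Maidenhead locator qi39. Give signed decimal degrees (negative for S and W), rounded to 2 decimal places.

Field Q=16, I=8: +16·20° lon, +8·10° lat → SW at lon 140°, lat -10°.
Square 3, 9: +3·2° lon, +9·1° lat → SW at lon 146°, lat -1°.
Cell spans 2° lon × 1° lat.
south -1.00, north 0.00.

-1.00, 0.00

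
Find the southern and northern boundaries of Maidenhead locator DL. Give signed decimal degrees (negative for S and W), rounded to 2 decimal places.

20.00, 30.00

Field D=3, L=11: +3·20° lon, +11·10° lat → SW at lon -120°, lat 20°.
Cell spans 20° lon × 10° lat.
south 20.00, north 30.00.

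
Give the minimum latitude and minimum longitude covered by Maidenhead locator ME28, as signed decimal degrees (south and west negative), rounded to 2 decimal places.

-42.00, 64.00

Field M=12, E=4: +12·20° lon, +4·10° lat → SW at lon 60°, lat -50°.
Square 2, 8: +2·2° lon, +8·1° lat → SW at lon 64°, lat -42°.
latitude -42.00, longitude 64.00.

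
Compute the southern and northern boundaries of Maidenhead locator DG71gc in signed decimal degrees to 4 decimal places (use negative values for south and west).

Field D=3, G=6: +3·20° lon, +6·10° lat → SW at lon -120°, lat -30°.
Square 7, 1: +7·2° lon, +1·1° lat → SW at lon -106°, lat -29°.
Subsquare g=6, c=2: +6·0.0833333° lon, +2·0.0416667° lat → SW at lon -105.5°, lat -28.9167°.
Cell spans 0.0833333° lon × 0.0416667° lat.
south -28.9167, north -28.8750.

-28.9167, -28.8750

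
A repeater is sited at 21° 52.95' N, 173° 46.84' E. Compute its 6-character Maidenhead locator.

RL61vv

Offset from 180°W / 90°S: lon 353.7807°, lat 111.8825°.
Field: lon ⌊353.7807/20⌋ = 17 → R; lat ⌊111.8825/10⌋ = 11 → L.
Square: lon ⌊13.7807/2⌋ = 6; lat ⌊1.8825/1⌋ = 1.
Subsquare: lon ⌊1.7807/0.0833333⌋ = 21 → v; lat ⌊0.8825/0.0416667⌋ = 21 → v.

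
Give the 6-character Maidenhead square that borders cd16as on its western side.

Longitude subsquare a = 0; −1 → -1, wraps to 23 = x, carry into square.
Longitude square 1; −1 → 0.
The latitude characters are unchanged.

CD06xs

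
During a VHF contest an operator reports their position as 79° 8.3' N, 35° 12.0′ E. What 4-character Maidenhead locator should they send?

KQ79

Offset from 180°W / 90°S: lon 215.20°, lat 169.14°.
Field (20°×10°, letters A–R): 215.20/20 → 10 → K, 169.14/10 → 16 → Q; chars KQ.
Square (2°×1°, digits 0–9): 15.20/2 → 7, 9.14/1 → 9; chars 79.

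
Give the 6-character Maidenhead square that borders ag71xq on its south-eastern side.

AG81ap

Longitude subsquare x = 23; +1 → 24, wraps to 0 = a, carry into square.
Longitude square 7; +1 → 8.
Latitude subsquare q = 16; −1 → 15 = p.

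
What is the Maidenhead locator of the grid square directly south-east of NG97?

Longitude square 9; +1 → 10, wraps to 0, carry into field.
Longitude field N = 13; +1 → 14 = O.
Latitude square 7; −1 → 6.

OG06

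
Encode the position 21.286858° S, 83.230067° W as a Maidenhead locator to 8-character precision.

EG88jr21

Offset from 180°W / 90°S: lon 96.76993°, lat 68.71314°.
Field: lon ⌊96.76993/20⌋ = 4 → E; lat ⌊68.71314/10⌋ = 6 → G.
Square: lon ⌊16.76993/2⌋ = 8; lat ⌊8.71314/1⌋ = 8.
Subsquare: lon ⌊0.76993/0.0833333⌋ = 9 → j; lat ⌊0.71314/0.0416667⌋ = 17 → r.
Extended square: lon ⌊0.01993/0.00833333⌋ = 2; lat ⌊0.00481/0.00416667⌋ = 1.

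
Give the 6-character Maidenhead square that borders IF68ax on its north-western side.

Longitude subsquare a = 0; −1 → -1, wraps to 23 = x, carry into square.
Longitude square 6; −1 → 5.
Latitude subsquare x = 23; +1 → 24, wraps to 0 = a, carry into square.
Latitude square 8; +1 → 9.

IF59xa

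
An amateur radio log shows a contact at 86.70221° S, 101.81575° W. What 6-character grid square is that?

DA93ch

Offset from 180°W / 90°S: lon 78.1843°, lat 3.2978°.
Field: 78.1843/20 → 3 → D, 3.2978/10 → 0 → A; chars DA.
Square: 18.1843/2 → 9, 3.2978/1 → 3; chars 93.
Subsquare: 0.1843/0.0833333 → 2 → c, 0.2978/0.0416667 → 7 → h; chars ch.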